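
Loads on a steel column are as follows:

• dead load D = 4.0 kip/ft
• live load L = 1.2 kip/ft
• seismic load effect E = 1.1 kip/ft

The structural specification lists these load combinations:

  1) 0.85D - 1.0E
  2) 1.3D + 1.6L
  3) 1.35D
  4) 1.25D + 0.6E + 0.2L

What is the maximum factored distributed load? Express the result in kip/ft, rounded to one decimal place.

1) 0.85(4.0) - 1.0(1.1) = 3.4 - 1.1 = 2.3
2) 1.3(4.0) + 1.6(1.2) = 5.2 + 1.9 = 7.1
3) 1.35(4.0) = 5.4
4) 1.25(4.0) + 0.6(1.1) + 0.2(1.2) = 5.0 + 0.7 + 0.2 = 5.9
The controlling combination is 2, giving 7.1 kip/ft.

7.1 kip/ft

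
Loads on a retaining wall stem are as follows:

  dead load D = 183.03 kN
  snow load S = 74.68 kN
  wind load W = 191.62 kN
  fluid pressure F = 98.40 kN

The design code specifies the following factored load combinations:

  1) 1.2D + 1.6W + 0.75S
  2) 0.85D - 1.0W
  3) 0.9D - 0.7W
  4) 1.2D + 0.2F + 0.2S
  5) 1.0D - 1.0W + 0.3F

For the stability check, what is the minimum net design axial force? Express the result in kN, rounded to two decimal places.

1) 1.2(183.03) + 1.6(191.62) + 0.75(74.68) = 219.64 + 306.59 + 56.01 = 582.24
2) 0.85(183.03) - 1.0(191.62) = 155.58 - 191.62 = -36.04
3) 0.9(183.03) - 0.7(191.62) = 30.59
4) 1.2(183.03) + 0.2(98.40) + 0.2(74.68) = 254.25
5) 1.0(183.03) - 1.0(191.62) + 0.3(98.40) = 183.03 - 191.62 + 29.52 = 20.93
Combination 2 gives the minimum: -36.04 kN.

-36.04 kN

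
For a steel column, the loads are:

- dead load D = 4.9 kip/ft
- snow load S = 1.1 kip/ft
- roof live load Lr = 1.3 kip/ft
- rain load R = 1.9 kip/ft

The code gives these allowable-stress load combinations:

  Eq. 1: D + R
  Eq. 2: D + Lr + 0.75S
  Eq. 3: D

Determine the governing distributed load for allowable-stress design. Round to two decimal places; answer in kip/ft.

7.03 kip/ft

Eq. 1: 1.0(4.9) + 1.0(1.9) = 4.90 + 1.90 = 6.80
Eq. 2: 1.0(4.9) + 1.0(1.3) + 0.75(1.1) = 4.90 + 1.30 + 0.83 = 7.03
Eq. 3: 1.0(4.9) = 4.90
The controlling combination is 2, giving 7.03 kip/ft.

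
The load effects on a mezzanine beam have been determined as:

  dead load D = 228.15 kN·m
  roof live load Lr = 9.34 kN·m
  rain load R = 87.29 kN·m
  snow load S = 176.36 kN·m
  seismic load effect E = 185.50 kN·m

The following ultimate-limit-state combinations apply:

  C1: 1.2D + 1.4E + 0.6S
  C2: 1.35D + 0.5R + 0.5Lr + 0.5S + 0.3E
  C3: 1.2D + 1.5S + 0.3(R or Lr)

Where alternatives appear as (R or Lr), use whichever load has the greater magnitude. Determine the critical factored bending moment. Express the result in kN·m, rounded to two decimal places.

(R or Lr) → R = 87.29 kN·m.
C1: 1.2(228.15) + 1.4(185.50) + 0.6(176.36) = 273.78 + 259.70 + 105.82 = 639.30
C2: 1.35(228.15) + 0.5(87.29) + 0.5(9.34) + 0.5(176.36) + 0.3(185.50) = 308.00 + 43.65 + 4.67 + 88.18 + 55.65 = 500.15
C3: 1.2(228.15) + 1.5(176.36) + 0.3(87.29) = 273.78 + 264.54 + 26.19 = 564.51
Combination 1 governs: M_u = 639.30 kN·m.

639.30 kN·m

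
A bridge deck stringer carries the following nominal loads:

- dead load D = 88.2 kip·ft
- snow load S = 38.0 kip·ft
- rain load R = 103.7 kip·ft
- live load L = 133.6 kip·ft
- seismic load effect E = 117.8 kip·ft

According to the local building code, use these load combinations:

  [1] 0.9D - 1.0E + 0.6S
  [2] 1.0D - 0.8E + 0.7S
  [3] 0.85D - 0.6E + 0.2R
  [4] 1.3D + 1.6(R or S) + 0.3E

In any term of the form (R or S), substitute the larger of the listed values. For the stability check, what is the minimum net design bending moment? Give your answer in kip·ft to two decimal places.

(R or S) → R = 103.7 kip·ft.
[1] 0.9(88.2) - 1.0(117.8) + 0.6(38.0) = 79.38 - 117.80 + 22.80 = -15.62
[2] 1.0(88.2) - 0.8(117.8) + 0.7(38.0) = 88.20 - 94.24 + 26.60 = 20.56
[3] 0.85(88.2) - 0.6(117.8) + 0.2(103.7) = 74.97 - 70.68 + 20.74 = 25.03
[4] 1.3(88.2) + 1.6(103.7) + 0.3(117.8) = 114.66 + 165.92 + 35.34 = 315.92
Combination 1 gives the minimum: -15.62 kip·ft.

-15.62 kip·ft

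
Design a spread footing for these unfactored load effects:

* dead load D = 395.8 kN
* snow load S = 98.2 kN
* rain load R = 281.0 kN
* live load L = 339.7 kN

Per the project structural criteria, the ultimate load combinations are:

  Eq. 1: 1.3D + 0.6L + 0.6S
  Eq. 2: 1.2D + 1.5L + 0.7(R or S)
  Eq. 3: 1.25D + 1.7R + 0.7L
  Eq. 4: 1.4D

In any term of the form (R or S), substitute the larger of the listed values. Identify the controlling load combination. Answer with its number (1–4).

Combination 3

(R or S) → R = 281.0 kN.
Eq. 1: 1.3(395.8) + 0.6(339.7) + 0.6(98.2) = 514.54 + 203.82 + 58.92 = 777.28
Eq. 2: 1.2(395.8) + 1.5(339.7) + 0.7(281.0) = 474.96 + 509.55 + 196.70 = 1181.21
Eq. 3: 1.25(395.8) + 1.7(281.0) + 0.7(339.7) = 494.75 + 477.70 + 237.79 = 1210.24
Eq. 4: 1.4(395.8) = 554.12
The largest value is 1210.24 kN from combination 3.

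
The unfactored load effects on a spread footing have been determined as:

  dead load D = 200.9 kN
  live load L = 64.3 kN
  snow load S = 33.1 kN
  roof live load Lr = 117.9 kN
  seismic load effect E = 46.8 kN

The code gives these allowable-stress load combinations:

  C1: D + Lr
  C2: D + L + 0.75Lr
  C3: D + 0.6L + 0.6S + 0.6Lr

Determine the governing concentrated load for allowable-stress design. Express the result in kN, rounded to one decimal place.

C1: 1.0(200.9) + 1.0(117.9) = 200.9 + 117.9 = 318.8
C2: 1.0(200.9) + 1.0(64.3) + 0.75(117.9) = 200.9 + 64.3 + 88.4 = 353.6
C3: 1.0(200.9) + 0.6(64.3) + 0.6(33.1) + 0.6(117.9) = 200.9 + 38.6 + 19.9 + 70.7 = 330.1
The controlling combination is 2, giving 353.6 kN.

353.6 kN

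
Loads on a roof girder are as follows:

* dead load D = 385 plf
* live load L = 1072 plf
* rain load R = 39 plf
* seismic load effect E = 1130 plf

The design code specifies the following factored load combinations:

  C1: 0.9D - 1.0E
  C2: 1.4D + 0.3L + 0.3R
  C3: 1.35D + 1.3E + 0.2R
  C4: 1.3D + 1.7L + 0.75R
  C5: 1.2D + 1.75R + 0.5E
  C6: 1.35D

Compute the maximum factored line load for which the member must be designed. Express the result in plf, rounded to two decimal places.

2352.15 plf

C1: 0.9(385) - 1.0(1130) = 346.50 - 1130.00 = -783.50
C2: 1.4(385) + 0.3(1072) + 0.3(39) = 539.00 + 321.60 + 11.70 = 872.30
C3: 1.35(385) + 1.3(1130) + 0.2(39) = 519.75 + 1469.00 + 7.80 = 1996.55
C4: 1.3(385) + 1.7(1072) + 0.75(39) = 500.50 + 1822.40 + 29.25 = 2352.15
C5: 1.2(385) + 1.75(39) + 0.5(1130) = 462.00 + 68.25 + 565.00 = 1095.25
C6: 1.35(385) = 519.75
The controlling combination is 4, giving 2352.15 plf.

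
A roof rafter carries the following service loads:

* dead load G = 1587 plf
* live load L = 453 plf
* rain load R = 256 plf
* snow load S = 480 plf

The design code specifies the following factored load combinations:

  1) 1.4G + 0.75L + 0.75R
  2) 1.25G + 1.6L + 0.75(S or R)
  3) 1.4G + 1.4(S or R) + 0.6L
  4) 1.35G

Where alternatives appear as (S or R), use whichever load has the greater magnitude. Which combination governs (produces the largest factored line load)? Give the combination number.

Combination 3

(S or R) → S = 480 plf.
1) 1.4(1587) + 0.75(453) + 0.75(256) = 2753.55
2) 1.25(1587) + 1.6(453) + 0.75(480) = 3068.55
3) 1.4(1587) + 1.4(480) + 0.6(453) = 3165.60
4) 1.35(1587) = 2142.45
The largest value is 3165.60 plf from combination 3.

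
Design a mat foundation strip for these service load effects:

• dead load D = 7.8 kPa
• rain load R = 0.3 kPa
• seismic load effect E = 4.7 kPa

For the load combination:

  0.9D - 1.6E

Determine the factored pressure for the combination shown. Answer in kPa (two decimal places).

0.9(7.8) - 1.6(4.7) = -0.50
p_u = -0.50 kPa.

-0.50 kPa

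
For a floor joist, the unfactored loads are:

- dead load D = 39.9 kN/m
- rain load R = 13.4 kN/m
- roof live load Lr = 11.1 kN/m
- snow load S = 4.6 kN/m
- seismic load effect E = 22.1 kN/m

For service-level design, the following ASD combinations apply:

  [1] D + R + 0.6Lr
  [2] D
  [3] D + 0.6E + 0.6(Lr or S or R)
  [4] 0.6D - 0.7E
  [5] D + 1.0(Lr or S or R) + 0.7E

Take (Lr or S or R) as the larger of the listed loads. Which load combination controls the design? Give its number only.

(Lr or S or R) → R = 13.4 kN/m.
[1] 1.0(39.9) + 1.0(13.4) + 0.6(11.1) = 39.90 + 13.40 + 6.66 = 59.96
[2] 1.0(39.9) = 39.90
[3] 1.0(39.9) + 0.6(22.1) + 0.6(13.4) = 39.90 + 13.26 + 8.04 = 61.20
[4] 0.6(39.9) - 0.7(22.1) = 23.94 - 15.47 = 8.47
[5] 1.0(39.9) + 1.0(13.4) + 0.7(22.1) = 39.90 + 13.40 + 15.47 = 68.77
The largest value is 68.77 kN/m from combination 5.

Combination 5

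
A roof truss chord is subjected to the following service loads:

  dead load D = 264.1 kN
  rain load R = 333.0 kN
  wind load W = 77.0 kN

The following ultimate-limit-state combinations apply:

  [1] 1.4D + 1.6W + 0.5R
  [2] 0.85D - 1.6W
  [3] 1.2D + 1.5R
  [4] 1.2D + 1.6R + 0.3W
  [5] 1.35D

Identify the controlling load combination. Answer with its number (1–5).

Combination 4

[1] 1.4(264.1) + 1.6(77.0) + 0.5(333.0) = 369.74 + 123.20 + 166.50 = 659.44
[2] 0.85(264.1) - 1.6(77.0) = 224.49 - 123.20 = 101.29
[3] 1.2(264.1) + 1.5(333.0) = 316.92 + 499.50 = 816.42
[4] 1.2(264.1) + 1.6(333.0) + 0.3(77.0) = 316.92 + 532.80 + 23.10 = 872.82
[5] 1.35(264.1) = 356.54
The largest value is 872.82 kN from combination 4.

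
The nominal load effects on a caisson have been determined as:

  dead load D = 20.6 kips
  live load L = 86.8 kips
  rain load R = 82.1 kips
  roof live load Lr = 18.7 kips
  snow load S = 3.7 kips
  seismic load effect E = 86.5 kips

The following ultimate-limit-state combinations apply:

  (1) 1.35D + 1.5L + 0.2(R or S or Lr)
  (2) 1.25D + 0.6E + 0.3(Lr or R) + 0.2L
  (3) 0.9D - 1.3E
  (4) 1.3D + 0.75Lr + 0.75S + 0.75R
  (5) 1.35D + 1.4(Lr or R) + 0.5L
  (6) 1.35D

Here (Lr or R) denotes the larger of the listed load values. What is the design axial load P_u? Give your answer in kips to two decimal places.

186.15 kips

(R or S or Lr) → R = 82.1 kips; (Lr or R) → R = 82.1 kips.
(1) 1.35(20.6) + 1.5(86.8) + 0.2(82.1) = 27.81 + 130.20 + 16.42 = 174.43
(2) 1.25(20.6) + 0.6(86.5) + 0.3(82.1) + 0.2(86.8) = 25.75 + 51.90 + 24.63 + 17.36 = 119.64
(3) 0.9(20.6) - 1.3(86.5) = 18.54 - 112.45 = -93.91
(4) 1.3(20.6) + 0.75(18.7) + 0.75(3.7) + 0.75(82.1) = 105.16
(5) 1.35(20.6) + 1.4(82.1) + 0.5(86.8) = 27.81 + 114.94 + 43.40 = 186.15
(6) 1.35(20.6) = 27.81
Maximum is from combination 5.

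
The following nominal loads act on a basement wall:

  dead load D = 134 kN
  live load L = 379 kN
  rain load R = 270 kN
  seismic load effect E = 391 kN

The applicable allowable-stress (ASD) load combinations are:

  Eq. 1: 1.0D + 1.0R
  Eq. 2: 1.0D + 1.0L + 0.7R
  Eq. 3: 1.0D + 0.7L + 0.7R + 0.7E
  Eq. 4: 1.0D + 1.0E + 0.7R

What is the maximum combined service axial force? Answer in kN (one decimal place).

Eq. 1: 1.0(134) + 1.0(270) = 134.0 + 270.0 = 404.0
Eq. 2: 1.0(134) + 1.0(379) + 0.7(270) = 134.0 + 379.0 + 189.0 = 702.0
Eq. 3: 1.0(134) + 0.7(379) + 0.7(270) + 0.7(391) = 134.0 + 265.3 + 189.0 + 273.7 = 862.0
Eq. 4: 1.0(134) + 1.0(391) + 0.7(270) = 134.0 + 391.0 + 189.0 = 714.0
Maximum is from combination 3.

862.0 kN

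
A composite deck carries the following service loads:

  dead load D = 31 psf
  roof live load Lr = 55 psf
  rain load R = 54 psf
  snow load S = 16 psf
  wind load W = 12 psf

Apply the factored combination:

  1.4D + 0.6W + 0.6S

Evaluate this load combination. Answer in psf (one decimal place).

60.2 psf

1.4(31) + 0.6(12) + 0.6(16) = 60.2
q_u = 60.2 psf.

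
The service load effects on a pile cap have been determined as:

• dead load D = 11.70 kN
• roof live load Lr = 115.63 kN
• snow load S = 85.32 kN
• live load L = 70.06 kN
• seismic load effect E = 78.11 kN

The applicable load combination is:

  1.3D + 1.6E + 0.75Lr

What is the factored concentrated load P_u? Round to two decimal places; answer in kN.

1.3(11.70) + 1.6(78.11) + 0.75(115.63) = 15.21 + 124.98 + 86.72 = 226.91
P_u = 226.91 kN.

226.91 kN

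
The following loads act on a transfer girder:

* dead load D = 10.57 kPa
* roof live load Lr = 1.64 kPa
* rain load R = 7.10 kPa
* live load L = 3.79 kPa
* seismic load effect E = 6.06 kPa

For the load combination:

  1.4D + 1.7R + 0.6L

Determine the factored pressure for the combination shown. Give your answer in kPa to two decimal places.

1.4(10.57) + 1.7(7.10) + 0.6(3.79) = 14.80 + 12.07 + 2.27 = 29.14
p_u = 29.14 kPa.

29.14 kPa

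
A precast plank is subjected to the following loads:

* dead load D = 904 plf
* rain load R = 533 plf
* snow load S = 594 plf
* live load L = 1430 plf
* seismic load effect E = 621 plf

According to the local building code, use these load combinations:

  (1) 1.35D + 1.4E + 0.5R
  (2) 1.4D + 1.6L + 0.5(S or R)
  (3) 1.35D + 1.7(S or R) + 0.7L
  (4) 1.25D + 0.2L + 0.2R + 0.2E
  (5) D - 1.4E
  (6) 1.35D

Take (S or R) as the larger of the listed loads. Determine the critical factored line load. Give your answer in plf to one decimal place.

3850.6 plf

(S or R) → S = 594 plf.
(1) 1.35(904) + 1.4(621) + 0.5(533) = 2356.3
(2) 1.4(904) + 1.6(1430) + 0.5(594) = 3850.6
(3) 1.35(904) + 1.7(594) + 0.7(1430) = 3231.2
(4) 1.25(904) + 0.2(1430) + 0.2(533) + 0.2(621) = 1646.8
(5) 1.0(904) - 1.4(621) = 34.6
(6) 1.35(904) = 1220.4
The controlling combination is 2, giving 3850.6 plf.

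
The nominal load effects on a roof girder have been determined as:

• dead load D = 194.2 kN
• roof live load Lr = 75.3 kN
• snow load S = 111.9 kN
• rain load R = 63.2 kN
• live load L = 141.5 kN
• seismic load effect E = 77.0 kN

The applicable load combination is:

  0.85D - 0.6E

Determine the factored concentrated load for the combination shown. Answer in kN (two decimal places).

0.85(194.2) - 0.6(77.0) = 165.07 - 46.20 = 118.87
P_u = 118.87 kN.

118.87 kN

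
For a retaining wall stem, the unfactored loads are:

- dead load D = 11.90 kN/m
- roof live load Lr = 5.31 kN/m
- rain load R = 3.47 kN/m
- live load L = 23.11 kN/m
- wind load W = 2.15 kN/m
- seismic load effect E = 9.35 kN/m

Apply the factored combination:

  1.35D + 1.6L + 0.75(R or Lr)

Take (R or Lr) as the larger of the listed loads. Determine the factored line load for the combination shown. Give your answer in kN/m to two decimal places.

(R or Lr) → Lr = 5.31 kN/m.
1.35(11.90) + 1.6(23.11) + 0.75(5.31) = 57.02
w_u = 57.02 kN/m.

57.02 kN/m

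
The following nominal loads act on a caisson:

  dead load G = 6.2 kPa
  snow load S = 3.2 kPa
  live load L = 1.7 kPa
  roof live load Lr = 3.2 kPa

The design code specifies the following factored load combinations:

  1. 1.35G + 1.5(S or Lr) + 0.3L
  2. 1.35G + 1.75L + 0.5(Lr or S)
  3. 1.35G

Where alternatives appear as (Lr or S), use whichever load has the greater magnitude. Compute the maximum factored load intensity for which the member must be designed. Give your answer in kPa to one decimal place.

(S or Lr) → S = 3.2 kPa; (Lr or S) → Lr = 3.2 kPa.
1. 1.35(6.2) + 1.5(3.2) + 0.3(1.7) = 13.7
2. 1.35(6.2) + 1.75(1.7) + 0.5(3.2) = 12.9
3. 1.35(6.2) = 8.4
Maximum is from combination 1.

13.7 kPa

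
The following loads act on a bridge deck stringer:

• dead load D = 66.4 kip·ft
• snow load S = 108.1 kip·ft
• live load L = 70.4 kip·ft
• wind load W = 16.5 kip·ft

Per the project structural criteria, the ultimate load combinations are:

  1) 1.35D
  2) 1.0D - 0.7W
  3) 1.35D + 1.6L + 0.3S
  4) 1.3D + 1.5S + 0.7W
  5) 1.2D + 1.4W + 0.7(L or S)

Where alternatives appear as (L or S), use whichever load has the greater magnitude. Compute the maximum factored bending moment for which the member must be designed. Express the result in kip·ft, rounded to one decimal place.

(L or S) → S = 108.1 kip·ft.
1) 1.35(66.4) = 89.6
2) 1.0(66.4) - 0.7(16.5) = 54.9
3) 1.35(66.4) + 1.6(70.4) + 0.3(108.1) = 234.7
4) 1.3(66.4) + 1.5(108.1) + 0.7(16.5) = 260.0
5) 1.2(66.4) + 1.4(16.5) + 0.7(108.1) = 79.7 + 23.1 + 75.7 = 178.5
The controlling combination is 4, giving 260.0 kip·ft.

260.0 kip·ft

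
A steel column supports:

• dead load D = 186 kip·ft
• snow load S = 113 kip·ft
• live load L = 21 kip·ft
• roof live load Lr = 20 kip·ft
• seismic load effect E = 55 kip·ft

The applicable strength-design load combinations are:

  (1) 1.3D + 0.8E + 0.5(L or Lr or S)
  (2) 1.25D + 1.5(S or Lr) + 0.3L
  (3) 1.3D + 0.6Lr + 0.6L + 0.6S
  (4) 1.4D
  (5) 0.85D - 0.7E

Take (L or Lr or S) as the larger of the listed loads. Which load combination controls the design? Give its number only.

Combination 2

(L or Lr or S) → S = 113 kip·ft; (S or Lr) → S = 113 kip·ft.
(1) 1.3(186) + 0.8(55) + 0.5(113) = 342.3
(2) 1.25(186) + 1.5(113) + 0.3(21) = 408.3
(3) 1.3(186) + 0.6(20) + 0.6(21) + 0.6(113) = 334.2
(4) 1.4(186) = 260.4
(5) 0.85(186) - 0.7(55) = 119.6
The largest value is 408.3 kip·ft from combination 2.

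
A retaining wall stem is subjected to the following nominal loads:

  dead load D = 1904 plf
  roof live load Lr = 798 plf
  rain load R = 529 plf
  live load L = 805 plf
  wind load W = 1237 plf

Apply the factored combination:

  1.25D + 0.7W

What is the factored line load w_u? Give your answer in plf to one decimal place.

3245.9 plf

1.25(1904) + 0.7(1237) = 3245.9
w_u = 3245.9 plf.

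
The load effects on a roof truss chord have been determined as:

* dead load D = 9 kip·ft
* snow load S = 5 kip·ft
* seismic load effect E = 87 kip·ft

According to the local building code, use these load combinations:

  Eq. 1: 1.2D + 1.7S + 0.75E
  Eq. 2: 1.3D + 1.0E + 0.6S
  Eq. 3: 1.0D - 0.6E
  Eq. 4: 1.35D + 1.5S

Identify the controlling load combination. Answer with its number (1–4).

Eq. 1: 1.2(9) + 1.7(5) + 0.75(87) = 10.8 + 8.5 + 65.3 = 84.6
Eq. 2: 1.3(9) + 1.0(87) + 0.6(5) = 11.7 + 87.0 + 3.0 = 101.7
Eq. 3: 1.0(9) - 0.6(87) = 9.0 - 52.2 = -43.2
Eq. 4: 1.35(9) + 1.5(5) = 12.2 + 7.5 = 19.7
The largest value is 101.7 kip·ft from combination 2.

Combination 2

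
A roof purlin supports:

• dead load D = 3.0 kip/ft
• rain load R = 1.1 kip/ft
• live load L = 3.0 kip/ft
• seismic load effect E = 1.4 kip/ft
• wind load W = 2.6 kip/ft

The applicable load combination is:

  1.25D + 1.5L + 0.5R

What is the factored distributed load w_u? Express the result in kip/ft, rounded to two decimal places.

1.25(3.0) + 1.5(3.0) + 0.5(1.1) = 3.75 + 4.50 + 0.55 = 8.80
w_u = 8.80 kip/ft.

8.80 kip/ft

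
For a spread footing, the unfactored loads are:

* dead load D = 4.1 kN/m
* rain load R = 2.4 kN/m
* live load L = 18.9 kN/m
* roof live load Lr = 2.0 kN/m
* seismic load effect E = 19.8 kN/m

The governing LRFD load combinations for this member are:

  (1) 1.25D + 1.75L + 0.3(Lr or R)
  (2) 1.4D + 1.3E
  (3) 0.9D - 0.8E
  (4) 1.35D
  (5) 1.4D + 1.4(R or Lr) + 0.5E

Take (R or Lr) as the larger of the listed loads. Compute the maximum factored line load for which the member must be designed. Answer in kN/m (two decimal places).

(Lr or R) → R = 2.4 kN/m; (R or Lr) → R = 2.4 kN/m.
(1) 1.25(4.1) + 1.75(18.9) + 0.3(2.4) = 38.92
(2) 1.4(4.1) + 1.3(19.8) = 5.74 + 25.74 = 31.48
(3) 0.9(4.1) - 0.8(19.8) = 3.69 - 15.84 = -12.15
(4) 1.35(4.1) = 5.54
(5) 1.4(4.1) + 1.4(2.4) + 0.5(19.8) = 5.74 + 3.36 + 9.90 = 19.00
Combination 1 governs: w_u = 38.92 kN/m.

38.92 kN/m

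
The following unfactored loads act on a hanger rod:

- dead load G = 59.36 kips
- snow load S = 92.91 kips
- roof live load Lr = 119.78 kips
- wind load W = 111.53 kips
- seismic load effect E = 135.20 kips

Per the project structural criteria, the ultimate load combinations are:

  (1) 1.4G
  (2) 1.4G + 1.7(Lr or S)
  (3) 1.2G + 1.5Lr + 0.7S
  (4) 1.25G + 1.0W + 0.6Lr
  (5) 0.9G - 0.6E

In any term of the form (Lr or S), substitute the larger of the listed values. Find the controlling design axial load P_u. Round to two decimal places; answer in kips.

(Lr or S) → Lr = 119.78 kips.
(1) 1.4(59.36) = 83.10
(2) 1.4(59.36) + 1.7(119.78) = 286.73
(3) 1.2(59.36) + 1.5(119.78) + 0.7(92.91) = 315.94
(4) 1.25(59.36) + 1.0(111.53) + 0.6(119.78) = 257.60
(5) 0.9(59.36) - 0.6(135.20) = -27.70
Maximum is from combination 3.

315.94 kips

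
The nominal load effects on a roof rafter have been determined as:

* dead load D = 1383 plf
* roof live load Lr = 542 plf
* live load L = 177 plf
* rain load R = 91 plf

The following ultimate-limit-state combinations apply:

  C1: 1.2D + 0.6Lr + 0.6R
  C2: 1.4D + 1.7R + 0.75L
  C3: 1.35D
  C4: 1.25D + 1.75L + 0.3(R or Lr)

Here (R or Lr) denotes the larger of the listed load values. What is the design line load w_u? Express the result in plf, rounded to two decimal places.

(R or Lr) → Lr = 542 plf.
C1: 1.2(1383) + 0.6(542) + 0.6(91) = 1659.60 + 325.20 + 54.60 = 2039.40
C2: 1.4(1383) + 1.7(91) + 0.75(177) = 1936.20 + 154.70 + 132.75 = 2223.65
C3: 1.35(1383) = 1867.05
C4: 1.25(1383) + 1.75(177) + 0.3(542) = 1728.75 + 309.75 + 162.60 = 2201.10
Maximum is from combination 2.

2223.65 plf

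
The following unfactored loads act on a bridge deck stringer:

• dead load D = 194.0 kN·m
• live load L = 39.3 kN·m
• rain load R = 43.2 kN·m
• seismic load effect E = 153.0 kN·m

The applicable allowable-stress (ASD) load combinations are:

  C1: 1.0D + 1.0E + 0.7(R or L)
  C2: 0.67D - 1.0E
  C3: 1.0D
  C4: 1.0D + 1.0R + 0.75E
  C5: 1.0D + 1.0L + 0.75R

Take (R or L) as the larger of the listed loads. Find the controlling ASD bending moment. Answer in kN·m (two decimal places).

377.24 kN·m

(R or L) → R = 43.2 kN·m.
C1: 1.0(194.0) + 1.0(153.0) + 0.7(43.2) = 377.24
C2: 0.67(194.0) - 1.0(153.0) = -23.02
C3: 1.0(194.0) = 194.00
C4: 1.0(194.0) + 1.0(43.2) + 0.75(153.0) = 351.95
C5: 1.0(194.0) + 1.0(39.3) + 0.75(43.2) = 265.70
Maximum is from combination 1.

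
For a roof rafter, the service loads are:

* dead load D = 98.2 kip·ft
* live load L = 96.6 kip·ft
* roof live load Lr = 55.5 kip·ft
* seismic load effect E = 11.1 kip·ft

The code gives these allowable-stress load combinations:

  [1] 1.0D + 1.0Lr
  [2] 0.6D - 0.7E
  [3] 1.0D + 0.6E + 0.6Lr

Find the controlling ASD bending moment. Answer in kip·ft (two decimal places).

[1] 1.0(98.2) + 1.0(55.5) = 153.70
[2] 0.6(98.2) - 0.7(11.1) = 51.15
[3] 1.0(98.2) + 0.6(11.1) + 0.6(55.5) = 138.16
Maximum is from combination 1.

153.70 kip·ft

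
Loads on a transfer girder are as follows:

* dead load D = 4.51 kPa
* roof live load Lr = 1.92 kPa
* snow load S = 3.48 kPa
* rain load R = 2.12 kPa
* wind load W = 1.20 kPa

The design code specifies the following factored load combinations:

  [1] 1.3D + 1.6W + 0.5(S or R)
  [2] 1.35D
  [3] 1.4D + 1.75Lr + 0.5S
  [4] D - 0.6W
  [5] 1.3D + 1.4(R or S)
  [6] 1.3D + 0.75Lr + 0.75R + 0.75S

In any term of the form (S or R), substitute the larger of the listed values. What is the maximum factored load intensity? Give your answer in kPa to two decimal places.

(S or R) → S = 3.48 kPa; (R or S) → S = 3.48 kPa.
[1] 1.3(4.51) + 1.6(1.20) + 0.5(3.48) = 5.86 + 1.92 + 1.74 = 9.52
[2] 1.35(4.51) = 6.09
[3] 1.4(4.51) + 1.75(1.92) + 0.5(3.48) = 6.31 + 3.36 + 1.74 = 11.41
[4] 1.0(4.51) - 0.6(1.20) = 4.51 - 0.72 = 3.79
[5] 1.3(4.51) + 1.4(3.48) = 10.74
[6] 1.3(4.51) + 0.75(1.92) + 0.75(2.12) + 0.75(3.48) = 5.86 + 1.44 + 1.59 + 2.61 = 11.50
Maximum is from combination 6.

11.50 kPa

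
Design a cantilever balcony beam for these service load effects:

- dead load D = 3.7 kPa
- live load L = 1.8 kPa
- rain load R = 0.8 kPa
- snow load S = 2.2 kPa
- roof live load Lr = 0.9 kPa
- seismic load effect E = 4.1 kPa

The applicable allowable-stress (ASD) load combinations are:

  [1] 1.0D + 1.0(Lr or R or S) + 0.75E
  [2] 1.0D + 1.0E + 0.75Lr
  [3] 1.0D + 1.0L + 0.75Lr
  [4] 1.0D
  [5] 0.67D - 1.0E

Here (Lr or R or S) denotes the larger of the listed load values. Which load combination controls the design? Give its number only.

Combination 1

(Lr or R or S) → S = 2.2 kPa.
[1] 1.0(3.7) + 1.0(2.2) + 0.75(4.1) = 3.7 + 2.2 + 3.1 = 9.0
[2] 1.0(3.7) + 1.0(4.1) + 0.75(0.9) = 3.7 + 4.1 + 0.7 = 8.5
[3] 1.0(3.7) + 1.0(1.8) + 0.75(0.9) = 3.7 + 1.8 + 0.7 = 6.2
[4] 1.0(3.7) = 3.7
[5] 0.67(3.7) - 1.0(4.1) = 2.5 - 4.1 = -1.6
The largest value is 9.0 kPa from combination 1.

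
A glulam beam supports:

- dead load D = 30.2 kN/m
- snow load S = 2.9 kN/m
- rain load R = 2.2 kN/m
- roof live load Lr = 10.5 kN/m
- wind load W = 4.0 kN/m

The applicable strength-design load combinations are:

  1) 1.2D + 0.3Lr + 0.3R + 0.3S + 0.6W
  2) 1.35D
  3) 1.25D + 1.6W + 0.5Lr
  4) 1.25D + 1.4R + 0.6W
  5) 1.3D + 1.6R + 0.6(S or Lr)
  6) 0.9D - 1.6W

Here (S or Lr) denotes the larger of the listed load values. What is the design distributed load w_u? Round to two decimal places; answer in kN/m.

(S or Lr) → Lr = 10.5 kN/m.
1) 1.2(30.2) + 0.3(10.5) + 0.3(2.2) + 0.3(2.9) + 0.6(4.0) = 43.32
2) 1.35(30.2) = 40.77
3) 1.25(30.2) + 1.6(4.0) + 0.5(10.5) = 49.40
4) 1.25(30.2) + 1.4(2.2) + 0.6(4.0) = 43.23
5) 1.3(30.2) + 1.6(2.2) + 0.6(10.5) = 49.08
6) 0.9(30.2) - 1.6(4.0) = 20.78
Combination 3 governs: w_u = 49.40 kN/m.

49.40 kN/m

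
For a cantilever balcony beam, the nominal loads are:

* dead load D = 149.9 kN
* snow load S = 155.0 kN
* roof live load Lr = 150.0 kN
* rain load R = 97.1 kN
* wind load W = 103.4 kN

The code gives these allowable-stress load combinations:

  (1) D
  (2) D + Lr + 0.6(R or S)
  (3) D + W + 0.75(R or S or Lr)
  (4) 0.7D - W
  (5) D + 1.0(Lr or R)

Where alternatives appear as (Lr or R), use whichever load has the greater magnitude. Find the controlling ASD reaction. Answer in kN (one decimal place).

392.9 kN

(R or S) → S = 155.0 kN; (R or S or Lr) → S = 155.0 kN; (Lr or R) → Lr = 150.0 kN.
(1) 1.0(149.9) = 149.9
(2) 1.0(149.9) + 1.0(150.0) + 0.6(155.0) = 149.9 + 150.0 + 93.0 = 392.9
(3) 1.0(149.9) + 1.0(103.4) + 0.75(155.0) = 149.9 + 103.4 + 116.3 = 369.6
(4) 0.7(149.9) - 1.0(103.4) = 104.9 - 103.4 = 1.5
(5) 1.0(149.9) + 1.0(150.0) = 149.9 + 150.0 = 299.9
The controlling combination is 2, giving 392.9 kN.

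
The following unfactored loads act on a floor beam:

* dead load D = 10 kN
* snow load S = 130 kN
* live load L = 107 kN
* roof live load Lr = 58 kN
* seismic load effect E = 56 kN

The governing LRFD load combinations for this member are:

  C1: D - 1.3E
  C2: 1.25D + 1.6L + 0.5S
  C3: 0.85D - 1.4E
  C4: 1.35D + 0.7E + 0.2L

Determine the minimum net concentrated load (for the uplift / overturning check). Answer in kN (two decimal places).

C1: 1.0(10) - 1.3(56) = 10.00 - 72.80 = -62.80
C2: 1.25(10) + 1.6(107) + 0.5(130) = 12.50 + 171.20 + 65.00 = 248.70
C3: 0.85(10) - 1.4(56) = 8.50 - 78.40 = -69.90
C4: 1.35(10) + 0.7(56) + 0.2(107) = 13.50 + 39.20 + 21.40 = 74.10
Combination 3 gives the minimum: -69.90 kN.

-69.90 kN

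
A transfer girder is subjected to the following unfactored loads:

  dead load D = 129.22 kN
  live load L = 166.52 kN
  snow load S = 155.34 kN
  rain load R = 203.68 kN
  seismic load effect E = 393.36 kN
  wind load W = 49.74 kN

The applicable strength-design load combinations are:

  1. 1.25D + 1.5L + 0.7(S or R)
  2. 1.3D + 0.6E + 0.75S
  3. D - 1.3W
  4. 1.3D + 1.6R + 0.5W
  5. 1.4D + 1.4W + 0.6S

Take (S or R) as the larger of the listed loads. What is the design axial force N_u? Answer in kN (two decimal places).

(S or R) → R = 203.68 kN.
1. 1.25(129.22) + 1.5(166.52) + 0.7(203.68) = 553.88
2. 1.3(129.22) + 0.6(393.36) + 0.75(155.34) = 520.51
3. 1.0(129.22) - 1.3(49.74) = 129.22 - 64.66 = 64.56
4. 1.3(129.22) + 1.6(203.68) + 0.5(49.74) = 518.74
5. 1.4(129.22) + 1.4(49.74) + 0.6(155.34) = 180.91 + 69.64 + 93.20 = 343.75
The controlling combination is 1, giving 553.88 kN.

553.88 kN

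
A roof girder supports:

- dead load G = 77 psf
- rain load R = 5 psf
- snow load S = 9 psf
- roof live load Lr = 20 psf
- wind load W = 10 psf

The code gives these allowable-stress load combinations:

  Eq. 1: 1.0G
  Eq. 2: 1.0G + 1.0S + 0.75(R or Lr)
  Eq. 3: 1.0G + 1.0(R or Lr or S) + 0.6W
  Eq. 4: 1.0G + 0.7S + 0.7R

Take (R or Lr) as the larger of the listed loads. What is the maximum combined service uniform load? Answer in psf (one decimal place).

103.0 psf

(R or Lr) → Lr = 20 psf; (R or Lr or S) → Lr = 20 psf.
Eq. 1: 1.0(77) = 77.0
Eq. 2: 1.0(77) + 1.0(9) + 0.75(20) = 77.0 + 9.0 + 15.0 = 101.0
Eq. 3: 1.0(77) + 1.0(20) + 0.6(10) = 77.0 + 20.0 + 6.0 = 103.0
Eq. 4: 1.0(77) + 0.7(9) + 0.7(5) = 77.0 + 6.3 + 3.5 = 86.8
The controlling combination is 3, giving 103.0 psf.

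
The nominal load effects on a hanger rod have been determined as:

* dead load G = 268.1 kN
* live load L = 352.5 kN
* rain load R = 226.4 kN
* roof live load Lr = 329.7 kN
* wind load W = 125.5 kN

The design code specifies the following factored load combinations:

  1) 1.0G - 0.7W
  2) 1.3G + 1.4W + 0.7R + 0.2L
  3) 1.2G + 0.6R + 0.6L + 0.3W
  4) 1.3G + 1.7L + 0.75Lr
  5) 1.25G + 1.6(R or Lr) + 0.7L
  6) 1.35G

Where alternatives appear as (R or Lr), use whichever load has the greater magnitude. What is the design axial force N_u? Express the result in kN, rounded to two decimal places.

1195.06 kN

(R or Lr) → Lr = 329.7 kN.
1) 1.0(268.1) - 0.7(125.5) = 268.10 - 87.85 = 180.25
2) 1.3(268.1) + 1.4(125.5) + 0.7(226.4) + 0.2(352.5) = 348.53 + 175.70 + 158.48 + 70.50 = 753.21
3) 1.2(268.1) + 0.6(226.4) + 0.6(352.5) + 0.3(125.5) = 321.72 + 135.84 + 211.50 + 37.65 = 706.71
4) 1.3(268.1) + 1.7(352.5) + 0.75(329.7) = 348.53 + 599.25 + 247.28 = 1195.06
5) 1.25(268.1) + 1.6(329.7) + 0.7(352.5) = 335.13 + 527.52 + 246.75 = 1109.40
6) 1.35(268.1) = 361.94
Combination 4 governs: N_u = 1195.06 kN.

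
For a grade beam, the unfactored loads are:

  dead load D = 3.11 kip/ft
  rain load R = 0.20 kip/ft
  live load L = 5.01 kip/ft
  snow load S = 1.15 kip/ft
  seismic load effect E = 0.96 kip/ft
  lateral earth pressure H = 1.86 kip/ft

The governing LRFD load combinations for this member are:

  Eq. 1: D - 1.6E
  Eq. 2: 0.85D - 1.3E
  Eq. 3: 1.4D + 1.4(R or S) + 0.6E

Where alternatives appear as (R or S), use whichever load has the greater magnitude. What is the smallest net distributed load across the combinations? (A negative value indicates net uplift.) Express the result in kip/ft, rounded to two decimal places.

(R or S) → S = 1.15 kip/ft.
Eq. 1: 1.0(3.11) - 1.6(0.96) = 3.11 - 1.54 = 1.57
Eq. 2: 0.85(3.11) - 1.3(0.96) = 1.40
Eq. 3: 1.4(3.11) + 1.4(1.15) + 0.6(0.96) = 4.35 + 1.61 + 0.58 = 6.54
Combination 2 gives the minimum: 1.40 kip/ft.

1.40 kip/ft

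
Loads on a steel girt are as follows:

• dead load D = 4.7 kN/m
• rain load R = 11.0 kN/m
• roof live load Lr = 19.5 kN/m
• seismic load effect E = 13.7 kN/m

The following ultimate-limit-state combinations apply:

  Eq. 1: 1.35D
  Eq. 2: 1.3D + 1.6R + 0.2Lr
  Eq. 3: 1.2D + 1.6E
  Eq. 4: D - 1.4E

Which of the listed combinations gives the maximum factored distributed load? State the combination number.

Eq. 1: 1.35(4.7) = 6.35
Eq. 2: 1.3(4.7) + 1.6(11.0) + 0.2(19.5) = 6.11 + 17.60 + 3.90 = 27.61
Eq. 3: 1.2(4.7) + 1.6(13.7) = 5.64 + 21.92 = 27.56
Eq. 4: 1.0(4.7) - 1.4(13.7) = 4.70 - 19.18 = -14.48
The largest value is 27.61 kN/m from combination 2.

Combination 2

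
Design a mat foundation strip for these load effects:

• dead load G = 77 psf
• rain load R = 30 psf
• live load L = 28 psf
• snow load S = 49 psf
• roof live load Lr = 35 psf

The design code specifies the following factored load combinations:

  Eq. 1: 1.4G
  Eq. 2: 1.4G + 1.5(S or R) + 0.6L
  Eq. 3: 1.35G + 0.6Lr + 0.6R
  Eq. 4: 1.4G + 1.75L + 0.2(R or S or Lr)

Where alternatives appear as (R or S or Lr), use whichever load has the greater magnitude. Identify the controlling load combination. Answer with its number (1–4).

(S or R) → S = 49 psf; (R or S or Lr) → S = 49 psf.
Eq. 1: 1.4(77) = 107.80
Eq. 2: 1.4(77) + 1.5(49) + 0.6(28) = 107.80 + 73.50 + 16.80 = 198.10
Eq. 3: 1.35(77) + 0.6(35) + 0.6(30) = 103.95 + 21.00 + 18.00 = 142.95
Eq. 4: 1.4(77) + 1.75(28) + 0.2(49) = 107.80 + 49.00 + 9.80 = 166.60
The largest value is 198.10 psf from combination 2.

Combination 2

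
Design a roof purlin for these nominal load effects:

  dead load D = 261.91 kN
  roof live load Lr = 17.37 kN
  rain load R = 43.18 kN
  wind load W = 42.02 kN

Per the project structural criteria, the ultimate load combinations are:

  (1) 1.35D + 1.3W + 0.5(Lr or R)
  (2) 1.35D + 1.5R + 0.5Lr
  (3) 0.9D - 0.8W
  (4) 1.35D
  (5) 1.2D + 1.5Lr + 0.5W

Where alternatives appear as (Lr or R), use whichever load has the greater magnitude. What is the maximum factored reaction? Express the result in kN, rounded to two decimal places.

429.79 kN

(Lr or R) → R = 43.18 kN.
(1) 1.35(261.91) + 1.3(42.02) + 0.5(43.18) = 429.79
(2) 1.35(261.91) + 1.5(43.18) + 0.5(17.37) = 427.03
(3) 0.9(261.91) - 0.8(42.02) = 235.72 - 33.62 = 202.10
(4) 1.35(261.91) = 353.58
(5) 1.2(261.91) + 1.5(17.37) + 0.5(42.02) = 314.29 + 26.06 + 21.01 = 361.36
The controlling combination is 1, giving 429.79 kN.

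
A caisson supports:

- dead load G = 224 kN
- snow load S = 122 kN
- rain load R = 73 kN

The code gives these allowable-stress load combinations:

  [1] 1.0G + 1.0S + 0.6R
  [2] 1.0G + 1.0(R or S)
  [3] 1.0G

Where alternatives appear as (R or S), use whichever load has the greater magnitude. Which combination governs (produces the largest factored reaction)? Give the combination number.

(R or S) → S = 122 kN.
[1] 1.0(224) + 1.0(122) + 0.6(73) = 224.00 + 122.00 + 43.80 = 389.80
[2] 1.0(224) + 1.0(122) = 224.00 + 122.00 = 346.00
[3] 1.0(224) = 224.00
The largest value is 389.80 kN from combination 1.

Combination 1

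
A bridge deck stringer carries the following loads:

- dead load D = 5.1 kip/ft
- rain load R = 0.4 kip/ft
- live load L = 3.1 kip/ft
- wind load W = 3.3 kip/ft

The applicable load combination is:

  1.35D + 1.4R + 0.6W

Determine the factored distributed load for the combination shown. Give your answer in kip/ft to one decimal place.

9.4 kip/ft

1.35(5.1) + 1.4(0.4) + 0.6(3.3) = 9.4
w_u = 9.4 kip/ft.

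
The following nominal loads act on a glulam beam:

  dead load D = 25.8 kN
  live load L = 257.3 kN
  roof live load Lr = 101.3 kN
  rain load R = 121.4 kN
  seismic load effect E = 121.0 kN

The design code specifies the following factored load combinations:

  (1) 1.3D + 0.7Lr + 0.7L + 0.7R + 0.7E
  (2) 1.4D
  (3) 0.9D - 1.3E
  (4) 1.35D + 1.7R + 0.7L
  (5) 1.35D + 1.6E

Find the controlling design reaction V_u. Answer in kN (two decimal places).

454.24 kN

(1) 1.3(25.8) + 0.7(101.3) + 0.7(257.3) + 0.7(121.4) + 0.7(121.0) = 33.54 + 70.91 + 180.11 + 84.98 + 84.70 = 454.24
(2) 1.4(25.8) = 36.12
(3) 0.9(25.8) - 1.3(121.0) = 23.22 - 157.30 = -134.08
(4) 1.35(25.8) + 1.7(121.4) + 0.7(257.3) = 34.83 + 206.38 + 180.11 = 421.32
(5) 1.35(25.8) + 1.6(121.0) = 34.83 + 193.60 = 228.43
Combination 1 governs: V_u = 454.24 kN.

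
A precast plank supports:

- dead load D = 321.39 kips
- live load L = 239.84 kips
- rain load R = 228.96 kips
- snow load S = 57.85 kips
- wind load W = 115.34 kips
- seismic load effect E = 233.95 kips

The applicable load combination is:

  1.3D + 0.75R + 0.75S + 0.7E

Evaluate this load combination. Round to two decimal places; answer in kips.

1.3(321.39) + 0.75(228.96) + 0.75(57.85) + 0.7(233.95) = 796.68
P_u = 796.68 kips.

796.68 kips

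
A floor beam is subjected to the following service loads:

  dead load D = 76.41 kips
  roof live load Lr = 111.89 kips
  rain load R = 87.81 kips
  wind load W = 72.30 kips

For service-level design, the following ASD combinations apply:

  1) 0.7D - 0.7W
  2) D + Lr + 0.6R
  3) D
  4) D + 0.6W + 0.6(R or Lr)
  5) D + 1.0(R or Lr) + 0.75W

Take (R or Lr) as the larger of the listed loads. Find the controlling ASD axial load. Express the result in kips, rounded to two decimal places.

242.53 kips

(R or Lr) → Lr = 111.89 kips.
1) 0.7(76.41) - 0.7(72.30) = 2.88
2) 1.0(76.41) + 1.0(111.89) + 0.6(87.81) = 240.99
3) 1.0(76.41) = 76.41
4) 1.0(76.41) + 0.6(72.30) + 0.6(111.89) = 186.92
5) 1.0(76.41) + 1.0(111.89) + 0.75(72.30) = 242.53
The controlling combination is 5, giving 242.53 kips.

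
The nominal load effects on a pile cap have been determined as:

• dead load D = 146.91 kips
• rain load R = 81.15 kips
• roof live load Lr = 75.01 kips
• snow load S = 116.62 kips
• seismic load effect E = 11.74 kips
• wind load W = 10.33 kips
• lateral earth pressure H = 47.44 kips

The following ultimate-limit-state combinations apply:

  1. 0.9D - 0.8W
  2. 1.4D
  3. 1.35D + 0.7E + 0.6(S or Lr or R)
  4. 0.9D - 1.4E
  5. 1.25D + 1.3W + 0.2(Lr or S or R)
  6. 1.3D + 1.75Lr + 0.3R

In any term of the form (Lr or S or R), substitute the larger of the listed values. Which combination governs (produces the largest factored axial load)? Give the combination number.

Combination 6

(S or Lr or R) → S = 116.62 kips; (Lr or S or R) → S = 116.62 kips.
1. 0.9(146.91) - 0.8(10.33) = 123.96
2. 1.4(146.91) = 205.67
3. 1.35(146.91) + 0.7(11.74) + 0.6(116.62) = 276.52
4. 0.9(146.91) - 1.4(11.74) = 115.78
5. 1.25(146.91) + 1.3(10.33) + 0.2(116.62) = 220.39
6. 1.3(146.91) + 1.75(75.01) + 0.3(81.15) = 346.60
The largest value is 346.60 kips from combination 6.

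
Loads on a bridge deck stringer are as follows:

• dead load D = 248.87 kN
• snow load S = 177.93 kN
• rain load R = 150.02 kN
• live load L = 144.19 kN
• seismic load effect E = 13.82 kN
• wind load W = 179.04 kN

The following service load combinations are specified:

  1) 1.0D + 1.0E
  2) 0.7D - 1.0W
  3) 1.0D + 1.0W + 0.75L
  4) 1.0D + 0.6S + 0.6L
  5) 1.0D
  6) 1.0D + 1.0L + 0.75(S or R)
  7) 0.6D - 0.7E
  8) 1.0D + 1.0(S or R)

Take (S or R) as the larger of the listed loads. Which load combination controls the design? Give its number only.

(S or R) → S = 177.93 kN.
1) 1.0(248.87) + 1.0(13.82) = 248.87 + 13.82 = 262.69
2) 0.7(248.87) - 1.0(179.04) = 174.21 - 179.04 = -4.83
3) 1.0(248.87) + 1.0(179.04) + 0.75(144.19) = 248.87 + 179.04 + 108.14 = 536.05
4) 1.0(248.87) + 0.6(177.93) + 0.6(144.19) = 248.87 + 106.76 + 86.51 = 442.14
5) 1.0(248.87) = 248.87
6) 1.0(248.87) + 1.0(144.19) + 0.75(177.93) = 248.87 + 144.19 + 133.45 = 526.51
7) 0.6(248.87) - 0.7(13.82) = 149.32 - 9.67 = 139.65
8) 1.0(248.87) + 1.0(177.93) = 248.87 + 177.93 = 426.80
The largest value is 536.05 kN from combination 3.

Combination 3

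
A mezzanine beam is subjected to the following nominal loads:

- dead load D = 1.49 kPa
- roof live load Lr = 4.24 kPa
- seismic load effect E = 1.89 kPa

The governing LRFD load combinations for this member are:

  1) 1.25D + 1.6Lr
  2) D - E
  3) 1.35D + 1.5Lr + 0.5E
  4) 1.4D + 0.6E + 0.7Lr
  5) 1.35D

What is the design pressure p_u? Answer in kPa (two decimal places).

9.32 kPa

1) 1.25(1.49) + 1.6(4.24) = 8.65
2) 1.0(1.49) - 1.0(1.89) = 1.49 - 1.89 = -0.40
3) 1.35(1.49) + 1.5(4.24) + 0.5(1.89) = 2.01 + 6.36 + 0.95 = 9.32
4) 1.4(1.49) + 0.6(1.89) + 0.7(4.24) = 2.09 + 1.13 + 2.97 = 6.19
5) 1.35(1.49) = 2.01
Combination 3 governs: p_u = 9.32 kPa.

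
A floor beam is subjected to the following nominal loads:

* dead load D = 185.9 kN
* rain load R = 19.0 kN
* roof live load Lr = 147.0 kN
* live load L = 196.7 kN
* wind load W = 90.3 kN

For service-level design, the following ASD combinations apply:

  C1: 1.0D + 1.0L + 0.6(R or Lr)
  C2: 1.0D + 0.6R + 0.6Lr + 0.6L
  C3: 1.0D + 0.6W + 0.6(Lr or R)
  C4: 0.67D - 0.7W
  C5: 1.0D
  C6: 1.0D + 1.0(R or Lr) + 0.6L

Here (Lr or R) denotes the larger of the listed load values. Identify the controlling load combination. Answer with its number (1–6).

Combination 1

(R or Lr) → Lr = 147.0 kN; (Lr or R) → Lr = 147.0 kN.
C1: 1.0(185.9) + 1.0(196.7) + 0.6(147.0) = 185.90 + 196.70 + 88.20 = 470.80
C2: 1.0(185.9) + 0.6(19.0) + 0.6(147.0) + 0.6(196.7) = 185.90 + 11.40 + 88.20 + 118.02 = 403.52
C3: 1.0(185.9) + 0.6(90.3) + 0.6(147.0) = 185.90 + 54.18 + 88.20 = 328.28
C4: 0.67(185.9) - 0.7(90.3) = 124.55 - 63.21 = 61.34
C5: 1.0(185.9) = 185.90
C6: 1.0(185.9) + 1.0(147.0) + 0.6(196.7) = 185.90 + 147.00 + 118.02 = 450.92
The largest value is 470.80 kN from combination 1.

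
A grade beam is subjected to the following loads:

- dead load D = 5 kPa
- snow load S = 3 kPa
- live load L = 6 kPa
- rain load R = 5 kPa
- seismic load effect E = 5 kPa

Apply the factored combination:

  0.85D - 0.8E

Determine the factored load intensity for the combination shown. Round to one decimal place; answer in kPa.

0.85(5) - 0.8(5) = 0.3
q_u = 0.3 kPa.

0.3 kPa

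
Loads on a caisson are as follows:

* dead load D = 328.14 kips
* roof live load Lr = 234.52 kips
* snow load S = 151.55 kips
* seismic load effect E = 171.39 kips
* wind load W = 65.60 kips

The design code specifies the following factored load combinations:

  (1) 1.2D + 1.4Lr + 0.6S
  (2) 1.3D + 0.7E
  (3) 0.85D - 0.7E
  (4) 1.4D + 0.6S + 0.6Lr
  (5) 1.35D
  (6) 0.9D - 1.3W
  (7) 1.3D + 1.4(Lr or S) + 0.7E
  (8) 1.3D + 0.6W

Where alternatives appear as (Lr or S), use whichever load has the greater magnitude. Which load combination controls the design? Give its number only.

Combination 7

(Lr or S) → Lr = 234.52 kips.
(1) 1.2(328.14) + 1.4(234.52) + 0.6(151.55) = 813.03
(2) 1.3(328.14) + 0.7(171.39) = 546.56
(3) 0.85(328.14) - 0.7(171.39) = 158.95
(4) 1.4(328.14) + 0.6(151.55) + 0.6(234.52) = 691.04
(5) 1.35(328.14) = 442.99
(6) 0.9(328.14) - 1.3(65.60) = 210.05
(7) 1.3(328.14) + 1.4(234.52) + 0.7(171.39) = 874.88
(8) 1.3(328.14) + 0.6(65.60) = 465.94
The largest value is 874.88 kips from combination 7.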